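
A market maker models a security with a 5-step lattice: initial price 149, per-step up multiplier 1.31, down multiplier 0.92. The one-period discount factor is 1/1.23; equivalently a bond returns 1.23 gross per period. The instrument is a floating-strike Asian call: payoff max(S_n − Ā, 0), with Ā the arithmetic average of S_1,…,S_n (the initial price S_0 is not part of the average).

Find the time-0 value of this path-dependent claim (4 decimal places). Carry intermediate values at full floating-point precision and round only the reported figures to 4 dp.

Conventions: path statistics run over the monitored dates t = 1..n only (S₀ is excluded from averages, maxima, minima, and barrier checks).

With p* = (R−d)/(u−d) = 0.7949, sum probability × payoff across the paths and divide by R^5.
Enumerate all 2^5 = 32 price paths (U = up ×1.31, D = down ×0.92); each path with k up-moves has probability p*^k·(1−p*)^(5−k).
DDDDD: Ā=116.8328, payoff=0.0000, prob=0.000363
UDDDD: Ā=166.3597, payoff=0.0000, prob=0.001407
DUDDD: Ā=154.7377, payoff=0.0000, prob=0.001407
UUDDD: Ā=220.3330, payoff=0.0000, prob=0.005453
DDUDD: Ā=144.0455, payoff=0.0000, prob=0.001407
UDUDD: Ā=205.1082, payoff=0.0000, prob=0.005453
DUUDD: Ā=193.4862, payoff=5.6235, prob=0.005453
UUUDD: Ā=275.5075, payoff=8.0073, prob=0.021132
DDDUD: Ā=134.2086, payoff=5.6241, prob=0.001407
UDDUD: Ā=191.1014, payoff=8.0083, prob=0.005453
DUDUD: Ā=179.4794, payoff=19.6303, prob=0.005453
UUDUD: Ā=255.5630, payoff=27.9518, prob=0.021132
DDUUD: Ā=168.7871, payoff=30.3225, prob=0.005453
UDUUD: Ā=240.3382, payoff=43.1767, prob=0.021132
DUUUD: Ā=228.7162, payoff=54.7987, prob=0.021132
UUUUD: Ā=325.6720, payoff=78.0285, prob=0.081887
DDDDU: Ā=125.1587, payoff=14.6741, prob=0.001407
UDDDU: Ā=178.2151, payoff=20.8946, prob=0.005453
DUDDU: Ā=166.5931, payoff=32.5166, prob=0.005453
UUDDU: Ā=237.2141, payoff=46.3008, prob=0.021132
DDUDU: Ā=155.9008, payoff=43.2088, prob=0.005453
UDUDU: Ā=221.9892, payoff=61.5256, prob=0.021132
DUUDU: Ā=210.3672, payoff=73.1476, prob=0.021132
UUUDU: Ā=299.5447, payoff=104.1558, prob=0.081887
DDDUU: Ā=146.0640, payoff=53.0457, prob=0.005453
UDDUU: Ā=207.9824, payoff=75.5324, prob=0.021132
DUDUU: Ā=196.3604, payoff=87.1544, prob=0.021132
UUDUU: Ā=279.6001, payoff=124.1004, prob=0.081887
DDUUU: Ā=185.6682, payoff=97.8467, prob=0.021132
UDUUU: Ā=264.3753, payoff=139.3252, prob=0.081887
DUUUU: Ā=252.7533, payoff=150.9472, prob=0.081887
UUUUU: Ā=359.8987, payoff=214.9356, prob=0.317311
Price = Σ prob·payoff / R^5 = 130.403418 / 2.815306 = 46.3195

price = 46.3195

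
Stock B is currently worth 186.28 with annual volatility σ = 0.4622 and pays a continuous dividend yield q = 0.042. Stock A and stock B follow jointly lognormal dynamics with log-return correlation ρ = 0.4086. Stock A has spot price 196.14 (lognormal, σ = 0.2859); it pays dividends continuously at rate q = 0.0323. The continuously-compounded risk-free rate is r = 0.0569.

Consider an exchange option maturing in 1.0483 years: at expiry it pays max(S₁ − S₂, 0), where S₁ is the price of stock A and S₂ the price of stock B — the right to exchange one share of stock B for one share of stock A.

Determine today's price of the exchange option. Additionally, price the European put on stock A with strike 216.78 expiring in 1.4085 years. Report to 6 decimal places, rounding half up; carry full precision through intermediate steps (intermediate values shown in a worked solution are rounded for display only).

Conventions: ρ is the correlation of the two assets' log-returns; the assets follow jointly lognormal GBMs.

exchange price = 38.241714
price(stock A put K=216.78) = 32.914032

σ_eff = √(σ₁² + σ₂² − 2ρσ₁σ₂) = √(0.2859² + 0.4622² − 2·0.4086·0.2859·0.4622) = 0.432875
d₁ = (ln(S₁/S₂) + (q₂ − q₁ + σ_eff²/2)T) / (σ_eff√T) = (ln(196.14/186.28) + (0.042 − 0.0323 + 0.093690)·1.0483) / 0.443205 = 0.360920
d₂ = d₁ − σ_eff√T = 0.360920 − 0.443205 = -0.082285
N(d₁) = 0.640920,  N(d₂) = 0.467210
V = S₁·e^{−q₁T}·N(d₁) − S₂·e^{−q₂T}·N(d₂) = 121.524837 − 83.283124 = 38.241714
[vanilla: stock A put K=216.78]
σ√T = 0.2859·√1.4085 = 0.339307
d₁ = (ln(S/K) + (r−q+σ²/2)T) / (σ√T) = (ln(196.14/216.78) + (0.0569−0.0323+0.2859²/2)·1.4085) / 0.339307 = (-0.100054 + 0.092214) / 0.339307 = -0.023108
d₂ = d₁ − σ√T = -0.023108 − 0.339307 = -0.362415
e^{−rT} = 0.922984
e^{−qT} = 0.955525
N(−d₁) = 0.509218,  N(−d₂) = 0.641479
price = K·e^{−rT}·N(−d₂) − S·e^{−qT}·N(−d₁) = 128.349937 − 95.435905 = 32.914032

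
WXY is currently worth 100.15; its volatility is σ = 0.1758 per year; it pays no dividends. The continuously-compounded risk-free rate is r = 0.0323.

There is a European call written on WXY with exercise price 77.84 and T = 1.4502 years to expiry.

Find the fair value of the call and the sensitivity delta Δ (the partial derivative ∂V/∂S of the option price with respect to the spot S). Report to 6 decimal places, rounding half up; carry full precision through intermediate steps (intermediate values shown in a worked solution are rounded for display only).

price = 26.522016
Δ = 0.935430

σ√T = 0.1758·√1.4502 = 0.211706
d₁ = (ln(S/K) + (r+σ²/2)T) / (σ√T) = (ln(100.15/77.84) + (0.0323+0.1758²/2)·1.4502) / 0.211706 = (0.252014 + 0.069251) / 0.211706 = 1.517505
d₂ = d₁ − σ√T = 1.517505 − 0.211706 = 1.305800
e^{−rT} = 0.954239
N(d₁) = 0.935430,  N(d₂) = 0.904190
Call price V = S·N(d₁) − K·e^{−rT}·N(d₂) = 93.683359 − 67.161343 = 26.522016
Δ = N(d₁) = 0.935430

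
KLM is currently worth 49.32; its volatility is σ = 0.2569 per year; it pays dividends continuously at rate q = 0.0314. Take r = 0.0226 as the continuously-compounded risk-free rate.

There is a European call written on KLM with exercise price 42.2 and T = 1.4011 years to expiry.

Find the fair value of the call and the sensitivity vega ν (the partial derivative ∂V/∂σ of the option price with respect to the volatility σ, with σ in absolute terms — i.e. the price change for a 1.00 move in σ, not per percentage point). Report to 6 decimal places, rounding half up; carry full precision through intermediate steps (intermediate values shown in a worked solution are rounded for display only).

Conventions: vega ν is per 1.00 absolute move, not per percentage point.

price = 9.055298
ν = 18.342240

σ√T = 0.2569·√1.4011 = 0.304088
d₁ = (ln(S/K) + (r−q+σ²/2)T) / (σ√T) = (ln(49.32/42.2) + (0.0226−0.0314+0.2569²/2)·1.4011) / 0.304088 = (0.155909 + 0.033905) / 0.304088 = 0.624210
d₂ = d₁ − σ√T = 0.624210 − 0.304088 = 0.320122
e^{−rT} = 0.968831
e^{−qT} = 0.956959
N(d₁) = 0.733755,  N(d₂) = 0.625562
Call price V = S·e^{−qT}·N(d₁) − K·e^{−rT}·N(d₂) = 34.631204 − 25.575905 = 9.055298
φ(d₁) = (1/√(2π))·e^{−d₁²/2} = 0.328323
ν = S·e^{−qT}·φ(d₁)·√T = 18.342240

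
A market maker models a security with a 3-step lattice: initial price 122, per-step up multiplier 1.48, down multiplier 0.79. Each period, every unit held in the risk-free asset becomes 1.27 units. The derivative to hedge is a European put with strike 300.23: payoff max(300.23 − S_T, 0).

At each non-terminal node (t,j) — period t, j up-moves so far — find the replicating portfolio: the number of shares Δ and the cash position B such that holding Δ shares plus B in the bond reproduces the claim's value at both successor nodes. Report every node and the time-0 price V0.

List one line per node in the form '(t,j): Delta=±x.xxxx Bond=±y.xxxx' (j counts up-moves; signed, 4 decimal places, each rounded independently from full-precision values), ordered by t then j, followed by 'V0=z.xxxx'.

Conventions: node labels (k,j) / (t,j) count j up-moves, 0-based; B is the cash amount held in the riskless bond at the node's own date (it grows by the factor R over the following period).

(0,0): Delta=-0.6604 Bond=120.8001
(1,0): Delta=-1.0000 Bond=186.1430
(1,1): Delta=-0.5811 Bond=139.0981
(2,0): Delta=-1.0000 Bond=236.4016
(2,1): Delta=-1.0000 Bond=236.4016
(2,2): Delta=-0.4833 Bond=150.5152
V0=40.2265

Arbitrage-free pricing uses the up-move probability p* = (R−d)/(u−d) = 0.6957, discounting each step at R = 1.27.
Payoffs at expiry: V(3,0)=240.0792, V(3,1)=187.5425, V(3,2)=89.1192, V(3,3)=0.0000
(2,0): S=76.1402. Δ = (V_up−V_dn)/(S_up−S_dn) = (187.5425−240.0792)/(112.6875−60.1508) = -1.0000. V = [p*·187.5425 + (1−p*)·240.0792]/1.27 = 160.2614. B = V − Δ·S = 236.4016.
(2,1): S=142.6424. Δ = (V_up−V_dn)/(S_up−S_dn) = (89.1192−187.5425)/(211.1108−112.6875) = -1.0000. V = [p*·89.1192 + (1−p*)·187.5425]/1.27 = 93.7592. B = V − Δ·S = 236.4016.
(2,2): S=267.2288. Δ = (V_up−V_dn)/(S_up−S_dn) = (0.0000−89.1192)/(395.4986−211.1108) = -0.4833. V = [p*·0.0000 + (1−p*)·89.1192]/1.27 = 21.3569. B = V − Δ·S = 150.5152.
(1,0): S=96.3800. Δ = (V_up−V_dn)/(S_up−S_dn) = (93.7592−160.2614)/(142.6424−76.1402) = -1.0000. V = [p*·93.7592 + (1−p*)·160.2614]/1.27 = 89.7630. B = V − Δ·S = 186.1430.
(1,1): S=180.5600. Δ = (V_up−V_dn)/(S_up−S_dn) = (21.3569−93.7592)/(267.2288−142.6424) = -0.5811. V = [p*·21.3569 + (1−p*)·93.7592]/1.27 = 34.1672. B = V − Δ·S = 139.0981.
(0,0): S=122.0000. Δ = (V_up−V_dn)/(S_up−S_dn) = (34.1672−89.7630)/(180.5600−96.3800) = -0.6604. V = [p*·34.1672 + (1−p*)·89.7630]/1.27 = 40.2265. B = V − Δ·S = 120.8001.
As a check, the time-0 holding Δ(0,0)·S0 + B(0,0) comes to 40.2265 — exactly V0.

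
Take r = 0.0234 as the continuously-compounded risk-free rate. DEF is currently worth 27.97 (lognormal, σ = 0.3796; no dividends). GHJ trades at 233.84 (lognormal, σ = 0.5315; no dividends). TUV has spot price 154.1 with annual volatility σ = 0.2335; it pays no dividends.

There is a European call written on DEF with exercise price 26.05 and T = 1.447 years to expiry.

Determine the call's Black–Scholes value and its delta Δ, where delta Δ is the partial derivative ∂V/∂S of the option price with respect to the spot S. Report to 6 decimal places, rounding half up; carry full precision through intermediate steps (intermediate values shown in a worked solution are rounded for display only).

σ√T = 0.3796·√1.447 = 0.456626
d₁ = (ln(S/K) + (r+σ²/2)T) / (σ√T) = (ln(27.97/26.05) + (0.0234+0.3796²/2)·1.447) / 0.456626 = (0.071115 + 0.138113) / 0.456626 = 0.458205
d₂ = d₁ − σ√T = 0.458205 − 0.456626 = 0.001579
e^{−rT} = 0.966707
N(d₁) = 0.676597,  N(d₂) = 0.500630
Call price V = S·N(d₁) − K·e^{−rT}·N(d₂) = 18.924427 − 12.607221 = 6.317206
Δ = N(d₁) = 0.676597

price = 6.317206
Δ = 0.676597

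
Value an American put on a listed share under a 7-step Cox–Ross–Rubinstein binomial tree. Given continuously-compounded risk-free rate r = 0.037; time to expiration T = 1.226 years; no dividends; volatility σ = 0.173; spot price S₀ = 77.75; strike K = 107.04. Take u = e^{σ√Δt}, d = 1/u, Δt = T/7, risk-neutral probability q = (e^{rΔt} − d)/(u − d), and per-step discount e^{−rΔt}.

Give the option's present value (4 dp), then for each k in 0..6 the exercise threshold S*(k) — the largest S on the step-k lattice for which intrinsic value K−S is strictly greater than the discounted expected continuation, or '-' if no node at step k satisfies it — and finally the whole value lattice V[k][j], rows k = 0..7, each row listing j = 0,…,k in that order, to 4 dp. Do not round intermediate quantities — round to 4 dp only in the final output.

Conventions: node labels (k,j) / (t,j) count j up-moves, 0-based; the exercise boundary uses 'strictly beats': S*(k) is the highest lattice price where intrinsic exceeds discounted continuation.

price = 29.2900
boundary = 77.7500 83.5879 89.8642 83.5879 89.8642 83.5879 89.8642
tree:
29.2900
34.7202 23.4521
39.7711 29.2900 17.1758
44.4693 34.7202 23.4521 11.3258
48.8394 39.7711 29.2900 17.1758 6.2100
52.9042 44.4693 34.7202 23.4521 10.6418 2.3053
56.6852 48.8394 39.7711 29.2900 17.1758 4.9031 0.0000
60.2020 52.9042 44.4693 34.7202 23.4521 10.4282 0.0000 0.0000

Δt=0.17514, u=1.07509, d=0.93016, q=0.52677, disc=e^(-rΔt)=0.99354
k=7 terminal: V=max(K-S,0) → 60.2020 52.9042 44.4693 34.7202 23.4521 10.4282 0.0000 0.0000
k=6: j=0 S=50.3548 intr=56.6852 cont=55.9938 V=56.6852[EX]; j=1 S=58.2006 intr=48.8394 cont=48.1480 V=48.8394[EX]; j=2 S=67.2689 intr=39.7711 cont=39.0797 V=39.7711[EX]; j=3 S=77.7500 intr=29.2900 cont=28.5986 V=29.2900[EX]; j=4 S=89.8642 intr=17.1758 cont=16.4844 V=17.1758[EX]; j=5 S=103.8659 intr=3.1741 cont=4.9031 V=4.9031[hold]; j=6 S=120.0493 intr=0.0000 cont=0.0000 V=0.0000[hold]  S*(6)=89.8642
k=5: j=0 S=54.1358 intr=52.9042 cont=52.2128 V=52.9042[EX]; j=1 S=62.5707 intr=44.4693 cont=43.7779 V=44.4693[EX]; j=2 S=72.3198 intr=34.7202 cont=34.0288 V=34.7202[EX]; j=3 S=83.5879 intr=23.4521 cont=22.7607 V=23.4521[EX]; j=4 S=96.6118 intr=10.4282 cont=10.6418 V=10.6418[hold]; j=5 S=111.6648 intr=0.0000 cont=2.3053 V=2.3053[hold]  S*(5)=83.5879
k=4: j=0 S=58.2006 intr=48.8394 cont=48.1480 V=48.8394[EX]; j=1 S=67.2689 intr=39.7711 cont=39.0797 V=39.7711[EX]; j=2 S=77.7500 intr=29.2900 cont=28.5986 V=29.2900[EX]; j=3 S=89.8642 intr=17.1758 cont=16.5961 V=17.1758[EX]; j=4 S=103.8659 intr=3.1741 cont=6.2100 V=6.2100[hold]  S*(4)=89.8642
k=3: j=0 S=62.5707 intr=44.4693 cont=43.7779 V=44.4693[EX]; j=1 S=72.3198 intr=34.7202 cont=34.0288 V=34.7202[EX]; j=2 S=83.5879 intr=23.4521 cont=22.7607 V=23.4521[EX]; j=3 S=96.6118 intr=10.4282 cont=11.3258 V=11.3258[hold]  S*(3)=83.5879
k=2: j=0 S=67.2689 intr=39.7711 cont=39.0797 V=39.7711[EX]; j=1 S=77.7500 intr=29.2900 cont=28.5986 V=29.2900[EX]; j=2 S=89.8642 intr=17.1758 cont=16.9541 V=17.1758[EX]  S*(2)=89.8642
k=1: j=0 S=72.3198 intr=34.7202 cont=34.0288 V=34.7202[EX]; j=1 S=83.5879 intr=23.4521 cont=22.7607 V=23.4521[EX]  S*(1)=83.5879
k=0: j=0 S=77.7500 intr=29.2900 cont=28.5986 V=29.2900[EX]  S*(0)=77.7500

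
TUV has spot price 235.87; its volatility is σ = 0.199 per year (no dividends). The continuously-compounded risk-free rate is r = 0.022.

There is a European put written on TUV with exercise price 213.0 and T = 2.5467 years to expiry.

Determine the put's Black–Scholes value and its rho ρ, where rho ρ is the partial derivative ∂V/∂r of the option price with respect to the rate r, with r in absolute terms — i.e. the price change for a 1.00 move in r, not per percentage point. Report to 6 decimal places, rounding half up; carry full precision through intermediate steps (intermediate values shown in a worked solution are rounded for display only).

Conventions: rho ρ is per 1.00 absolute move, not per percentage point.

σ√T = 0.199·√2.5467 = 0.317572
d₁ = (ln(S/K) + (r+σ²/2)T) / (σ√T) = (ln(235.87/213.0) + (0.022+0.199²/2)·2.5467) / 0.317572 = (0.101989 + 0.106453) / 0.317572 = 0.656362
d₂ = d₁ − σ√T = 0.656362 − 0.317572 = 0.338790
e^{−rT} = 0.945513
N(−d₁) = 0.255796,  N(−d₂) = 0.367384
Put price V = K·e^{−rT}·N(−d₂) − S·N(−d₁) = 73.989056 − 60.334538 = 13.654518
ρ = −K·T·e^{−rT}·N(−d₂) = -188.427929

price = 13.654518
ρ = -188.427929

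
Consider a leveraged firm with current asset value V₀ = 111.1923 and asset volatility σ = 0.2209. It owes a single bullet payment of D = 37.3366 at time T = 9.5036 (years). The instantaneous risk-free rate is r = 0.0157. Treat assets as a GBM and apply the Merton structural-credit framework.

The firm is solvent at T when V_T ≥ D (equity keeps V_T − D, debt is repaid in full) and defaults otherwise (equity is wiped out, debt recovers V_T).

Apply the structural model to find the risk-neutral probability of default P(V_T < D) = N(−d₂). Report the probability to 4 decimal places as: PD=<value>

Apply the equity-as-call identities (strike 37.3366, horizon 9.5036 years):
d₁ = [ln(V₀/D) + (r + σ²/2)T] / (σ√T)
   = [ln(111.1923/37.3366) + (0.0157 + 0.5·0.2209²)·9.5036] / (0.2209·√9.5036)
   = [1.091287 + 0.381079] / 0.680989 = 2.162101
d₂ = d₁ − σ√T = 2.162101 − 0.680989 = 1.481113
risk-neutral PD = N(−d₂) = N(-1.481113) = 0.069288

PD=0.0693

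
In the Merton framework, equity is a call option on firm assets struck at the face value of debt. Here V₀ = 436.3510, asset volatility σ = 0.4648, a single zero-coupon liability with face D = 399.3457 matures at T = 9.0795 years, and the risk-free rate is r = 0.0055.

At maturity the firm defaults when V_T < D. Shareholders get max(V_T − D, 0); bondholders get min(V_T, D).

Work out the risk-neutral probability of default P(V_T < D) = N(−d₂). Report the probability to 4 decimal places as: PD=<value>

PD=0.7262

Apply the equity-as-call identities (strike 399.3457, horizon 9.0795 years):
d₁ = [ln(V₀/D) + (r + σ²/2)T] / (σ√T)
   = [ln(436.3510/399.3457) + (0.0055 + 0.5·0.4648²)·9.0795] / (0.4648·√9.0795)
   = [0.088620 + 1.030700] / 1.400545 = 0.799203
d₂ = d₁ − σ√T = 0.799203 − 1.400545 = -0.601342
risk-neutral PD = N(−d₂) = N(0.601342) = 0.726194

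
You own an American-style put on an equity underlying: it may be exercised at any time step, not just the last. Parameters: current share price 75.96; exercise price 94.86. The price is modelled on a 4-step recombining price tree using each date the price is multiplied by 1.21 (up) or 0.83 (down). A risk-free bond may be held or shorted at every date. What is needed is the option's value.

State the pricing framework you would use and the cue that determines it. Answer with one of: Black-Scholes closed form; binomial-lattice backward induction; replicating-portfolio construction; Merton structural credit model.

framework: binomial-lattice backward induction

Key observation: the exercise right at every one of the 4 steps is what matters: each node needs max(94.86 − S, continuation), which only the stepwise tree valuation starting from spot 75.96 delivers.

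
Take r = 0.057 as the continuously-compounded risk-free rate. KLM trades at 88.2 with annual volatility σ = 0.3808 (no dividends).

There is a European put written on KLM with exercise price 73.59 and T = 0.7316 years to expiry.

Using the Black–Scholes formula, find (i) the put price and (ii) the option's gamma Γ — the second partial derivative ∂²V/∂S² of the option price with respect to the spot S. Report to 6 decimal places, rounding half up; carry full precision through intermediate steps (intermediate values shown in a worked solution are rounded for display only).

σ√T = 0.3808·√0.7316 = 0.325712
d₁ = (ln(S/K) + (r+σ²/2)T) / (σ√T) = (ln(88.2/73.59) + (0.057+0.3808²/2)·0.7316) / 0.325712 = (0.181098 + 0.094745) / 0.325712 = 0.846893
d₂ = d₁ − σ√T = 0.846893 − 0.325712 = 0.521181
e^{−rT} = 0.959156
N(−d₁) = 0.198527,  N(−d₂) = 0.301120
Put price V = K·e^{−rT}·N(−d₂) − S·N(−d₁) = 21.254378 − 17.510119 = 3.744259
φ(d₁) = (1/√(2π))·e^{−d₁²/2} = 0.278719
Γ = φ(d₁) / (S·σ·√T) = 0.009702

price = 3.744259
Γ = 0.009702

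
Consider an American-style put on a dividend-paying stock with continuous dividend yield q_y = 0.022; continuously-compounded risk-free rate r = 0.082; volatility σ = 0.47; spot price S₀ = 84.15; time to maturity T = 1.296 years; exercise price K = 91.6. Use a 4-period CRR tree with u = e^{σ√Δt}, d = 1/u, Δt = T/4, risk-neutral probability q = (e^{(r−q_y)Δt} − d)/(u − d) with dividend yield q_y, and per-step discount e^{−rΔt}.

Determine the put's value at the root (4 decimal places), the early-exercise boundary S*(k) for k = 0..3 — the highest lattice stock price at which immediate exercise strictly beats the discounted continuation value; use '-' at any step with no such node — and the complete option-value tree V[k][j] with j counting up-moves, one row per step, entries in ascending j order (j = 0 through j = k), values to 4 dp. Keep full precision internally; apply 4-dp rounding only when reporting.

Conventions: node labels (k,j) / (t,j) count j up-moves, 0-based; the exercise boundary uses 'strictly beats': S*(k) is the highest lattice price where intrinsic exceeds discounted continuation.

price = 19.1639
boundary = - - 49.2812 64.3973
tree:
19.1639
29.0806 9.0693
42.3188 15.8052 1.9861
53.8866 27.2027 3.8467 0.0000
62.7391 42.3188 7.4500 0.0000 0.0000

Δt=0.32400, u=1.30673, d=0.76527, q=0.46977, disc=e^(-rΔt)=0.97378
k=4 terminal: V=max(K-S,0) → 62.7391 42.3188 7.4500 0.0000 0.0000
k=3: j=0 S=37.7134 intr=53.8866 cont=51.7529 V=53.8866[EX]; j=1 S=64.3973 intr=27.2027 cont=25.2585 V=27.2027[EX]; j=2 S=109.9614 intr=0.0000 cont=3.8467 V=3.8467[hold]; j=3 S=187.7642 intr=0.0000 cont=0.0000 V=0.0000[hold]  S*(3)=64.3973
k=2: j=0 S=49.2812 intr=42.3188 cont=40.2672 V=42.3188[EX]; j=1 S=84.1500 intr=7.4500 cont=15.8052 V=15.8052[hold]; j=2 S=143.6900 intr=0.0000 cont=1.9861 V=1.9861[hold]  S*(2)=49.2812
k=1: j=0 S=64.3973 intr=27.2027 cont=29.0806 V=29.0806[hold]; j=1 S=109.9614 intr=0.0000 cont=9.0693 V=9.0693[hold]  S*(1)=-
k=0: j=0 S=84.1500 intr=7.4500 cont=19.1639 V=19.1639[hold]  S*(0)=-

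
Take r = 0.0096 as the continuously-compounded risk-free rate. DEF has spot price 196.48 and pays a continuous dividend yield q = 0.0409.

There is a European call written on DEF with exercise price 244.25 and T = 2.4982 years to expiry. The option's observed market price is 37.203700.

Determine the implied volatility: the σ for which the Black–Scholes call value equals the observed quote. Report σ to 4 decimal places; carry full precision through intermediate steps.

sigma = 0.4972

At σ = 0.4972 the Black–Scholes value reproduces the quote:
σ√T = 0.4972·√2.4982 = 0.785859
d₁ = (ln(S/K) + (r−q+σ²/2)T) / (σ√T) = (ln(196.48/244.25) + (0.0096−0.0409+0.4972²/2)·2.4982) / 0.785859 = (-0.217632 + 0.230594) / 0.785859 = 0.016494
d₂ = d₁ − σ√T = 0.016494 − 0.785859 = -0.769365
e^{−rT} = 0.976303
e^{−qT} = 0.902870
N(d₁) = 0.506580,  N(d₂) = 0.220838
V = S·e^{−qT}·N(d₁) − K·e^{−rT}·N(d₂) = 89.865221 − 52.661521 = 37.203700 (equal to the quote); since ∂V/∂σ > 0 for all σ, the implied volatility is unique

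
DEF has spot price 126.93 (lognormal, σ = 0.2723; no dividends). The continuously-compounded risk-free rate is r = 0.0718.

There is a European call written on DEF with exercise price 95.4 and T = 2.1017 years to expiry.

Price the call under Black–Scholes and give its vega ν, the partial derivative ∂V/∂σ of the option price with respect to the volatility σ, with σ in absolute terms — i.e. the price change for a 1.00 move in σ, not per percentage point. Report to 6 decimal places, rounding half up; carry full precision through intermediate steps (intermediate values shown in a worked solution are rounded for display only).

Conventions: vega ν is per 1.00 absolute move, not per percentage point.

σ√T = 0.2723·√2.1017 = 0.394760
d₁ = (ln(S/K) + (r+σ²/2)T) / (σ√T) = (ln(126.93/95.4) + (0.0718+0.2723²/2)·2.1017) / 0.394760 = (0.285557 + 0.228820) / 0.394760 = 1.303012
d₂ = d₁ − σ√T = 1.303012 − 0.394760 = 0.908252
e^{−rT} = 0.859932
N(d₁) = 0.903715,  N(d₂) = 0.818128
Call price V = S·N(d₁) − K·e^{−rT}·N(d₂) = 114.708506 − 67.117141 = 47.591365
φ(d₁) = (1/√(2π))·e^{−d₁²/2} = 0.170698
ν = S·φ(d₁)·√T = 31.410749

price = 47.591365
ν = 31.410749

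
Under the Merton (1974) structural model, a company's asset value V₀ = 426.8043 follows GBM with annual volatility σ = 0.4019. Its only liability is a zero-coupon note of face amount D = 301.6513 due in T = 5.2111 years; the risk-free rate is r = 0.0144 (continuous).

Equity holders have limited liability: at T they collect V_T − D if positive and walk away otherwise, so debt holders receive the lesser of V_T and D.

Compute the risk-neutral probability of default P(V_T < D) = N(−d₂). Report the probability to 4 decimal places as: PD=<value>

PD=0.4995

Equity is a call on the firm's assets struck at D = 301.6513:
d₁ = [ln(V₀/D) + (r + σ²/2)T] / (σ√T)
   = [ln(426.8043/301.6513) + (0.0144 + 0.5·0.4019²)·5.2111] / (0.4019·√5.2111)
   = [0.347054 + 0.495898] / 0.917451 = 0.918798
d₂ = d₁ − σ√T = 0.918798 − 0.917451 = 0.001347
risk-neutral PD = N(−d₂) = N(-0.001347) = 0.499463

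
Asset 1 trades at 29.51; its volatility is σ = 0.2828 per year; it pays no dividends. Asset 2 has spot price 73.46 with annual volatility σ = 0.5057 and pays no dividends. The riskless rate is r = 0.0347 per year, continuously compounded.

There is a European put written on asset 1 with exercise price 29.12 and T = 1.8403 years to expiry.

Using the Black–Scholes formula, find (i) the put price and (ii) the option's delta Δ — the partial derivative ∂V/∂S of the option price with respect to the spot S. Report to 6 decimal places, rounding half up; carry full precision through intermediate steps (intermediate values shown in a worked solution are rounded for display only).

σ√T = 0.2828·√1.8403 = 0.383640
d₁ = (ln(S/K) + (r+σ²/2)T) / (σ√T) = (ln(29.51/29.12) + (0.0347+0.2828²/2)·1.8403) / 0.383640 = (0.013304 + 0.137448) / 0.383640 = 0.392952
d₂ = d₁ − σ√T = 0.392952 − 0.383640 = 0.009312
e^{−rT} = 0.938138
N(−d₁) = 0.347177,  N(−d₂) = 0.496285
Put price V = K·e^{−rT}·N(−d₂) − S·N(−d₁) = 13.557797 − 10.245204 = 3.312592
Δ = −N(−d₁) = -0.347177

price = 3.312592
Δ = -0.347177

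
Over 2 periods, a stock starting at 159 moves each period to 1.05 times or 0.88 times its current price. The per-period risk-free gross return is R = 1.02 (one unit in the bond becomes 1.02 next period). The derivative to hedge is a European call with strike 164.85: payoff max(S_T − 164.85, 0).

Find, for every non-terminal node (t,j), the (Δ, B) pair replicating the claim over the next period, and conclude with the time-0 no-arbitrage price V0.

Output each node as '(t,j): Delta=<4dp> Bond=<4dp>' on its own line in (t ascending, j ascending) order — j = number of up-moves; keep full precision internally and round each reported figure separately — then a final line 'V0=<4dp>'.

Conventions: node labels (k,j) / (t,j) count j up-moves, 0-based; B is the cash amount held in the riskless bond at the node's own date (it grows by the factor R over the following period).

(0,0): Delta=0.3121 Bond=-42.8080
(1,0): Delta=0.0000 Bond=0.0000
(1,1): Delta=0.3681 Bond=-53.0208
V0=6.8104

Arbitrage-free pricing uses the up-move probability p* = (R−d)/(u−d) = 0.8235, discounting each step at R = 1.02.
At maturity the claim pays: V(2,0)=0.0000, V(2,1)=0.0000, V(2,2)=10.4475
Node (1,0) S=139.9200: V=(p*·0.0000+(1−p*)·0.0000)/1.02=0.0000; Δ=(0.0000−0.0000)/(146.9160−123.1296)=0.0000; B=V−Δ·S=0.0000
Node (1,1) S=166.9500: V=(p*·10.4475+(1−p*)·0.0000)/1.02=8.4351; Δ=(10.4475−0.0000)/(175.2975−146.9160)=0.3681; B=V−Δ·S=-53.0208
Node (0,0) S=159.0000: V=(p*·8.4351+(1−p*)·0.0000)/1.02=6.8104; Δ=(8.4351−0.0000)/(166.9500−139.9200)=0.3121; B=V−Δ·S=-42.8080
As a check, the time-0 holding Δ(0,0)·S0 + B(0,0) comes to 6.8104 — exactly V0.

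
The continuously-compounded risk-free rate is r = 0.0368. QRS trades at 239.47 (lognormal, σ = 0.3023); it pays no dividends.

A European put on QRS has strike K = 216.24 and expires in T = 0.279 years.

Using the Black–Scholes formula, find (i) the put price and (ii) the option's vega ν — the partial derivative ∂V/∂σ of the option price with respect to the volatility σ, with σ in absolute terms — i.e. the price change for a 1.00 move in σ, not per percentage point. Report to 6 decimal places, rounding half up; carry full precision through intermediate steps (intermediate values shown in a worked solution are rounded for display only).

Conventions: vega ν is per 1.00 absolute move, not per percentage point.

σ√T = 0.3023·√0.279 = 0.159676
d₁ = (ln(S/K) + (r+σ²/2)T) / (σ√T) = (ln(239.47/216.24) + (0.0368+0.3023²/2)·0.279) / 0.159676 = (0.102039 + 0.023015) / 0.159676 = 0.783177
d₂ = d₁ − σ√T = 0.783177 − 0.159676 = 0.623500
e^{−rT} = 0.989785
N(−d₁) = 0.216762,  N(−d₂) = 0.266478
Put price V = K·e^{−rT}·N(−d₂) − S·N(−d₁) = 57.034568 − 51.907920 = 5.126648
φ(d₁) = (1/√(2π))·e^{−d₁²/2} = 0.293575
ν = S·φ(d₁)·√T = 37.134075

price = 5.126648
ν = 37.134075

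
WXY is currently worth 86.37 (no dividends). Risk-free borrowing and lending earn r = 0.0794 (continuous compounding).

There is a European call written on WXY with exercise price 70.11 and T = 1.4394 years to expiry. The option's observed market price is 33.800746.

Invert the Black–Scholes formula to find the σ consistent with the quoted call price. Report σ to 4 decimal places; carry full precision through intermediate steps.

At σ = 0.5662 the Black–Scholes value reproduces the quote:
σ√T = 0.5662·√1.4394 = 0.679298
d₁ = (ln(S/K) + (r+σ²/2)T) / (σ√T) = (ln(86.37/70.11) + (0.0794+0.5662²/2)·1.4394) / 0.679298 = (0.208575 + 0.345012) / 0.679298 = 0.814939
d₂ = d₁ − σ√T = 0.814939 − 0.679298 = 0.135640
e^{−rT} = 0.892001
N(d₁) = 0.792446,  N(d₂) = 0.553947
V = S·N(d₁) − K·e^{−rT}·N(d₂) = 68.443584 − 34.642838 = 33.800746 (the observed quote) — the price is monotone increasing in volatility, hence this σ is the only solution

sigma = 0.5662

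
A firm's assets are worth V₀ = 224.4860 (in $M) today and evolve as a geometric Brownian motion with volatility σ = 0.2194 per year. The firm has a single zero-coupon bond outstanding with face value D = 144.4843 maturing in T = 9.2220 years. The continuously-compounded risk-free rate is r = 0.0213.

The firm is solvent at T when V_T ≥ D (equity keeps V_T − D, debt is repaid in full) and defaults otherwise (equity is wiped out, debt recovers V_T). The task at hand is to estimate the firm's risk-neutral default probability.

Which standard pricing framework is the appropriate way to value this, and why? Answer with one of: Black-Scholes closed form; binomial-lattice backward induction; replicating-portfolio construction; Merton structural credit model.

Key observation: with the firm-asset dynamics (V₀ = 224.4860) and a single zero-coupon liability of face 144.4843 given, debt value, spread, and default probability all derive from the option view of the balance sheet.

framework: Merton structural credit model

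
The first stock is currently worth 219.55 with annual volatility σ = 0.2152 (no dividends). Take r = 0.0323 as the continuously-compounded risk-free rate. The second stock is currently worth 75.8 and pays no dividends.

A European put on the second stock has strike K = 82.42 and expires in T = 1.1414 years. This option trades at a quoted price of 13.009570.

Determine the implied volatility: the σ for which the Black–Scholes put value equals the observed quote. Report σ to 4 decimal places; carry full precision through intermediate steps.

At σ = 0.3373 the Black–Scholes value reproduces the quote:
σ√T = 0.3373·√1.1414 = 0.360359
d₁ = (ln(S/K) + (r+σ²/2)T) / (σ√T) = (ln(75.8/82.42) + (0.0323+0.3373²/2)·1.1414) / 0.360359 = (-0.083730 + 0.101796) / 0.360359 = 0.050135
d₂ = d₁ − σ√T = 0.050135 − 0.360359 = -0.310224
e^{−rT} = 0.963804
N(−d₁) = 0.480007,  N(−d₂) = 0.621805
V = K·e^{−rT}·N(−d₂) − S·N(−d₁) = 49.394126 − 36.384556 = 13.009570 (equal to the quote); since ∂V/∂σ > 0 for all σ, the implied volatility is unique

sigma = 0.3373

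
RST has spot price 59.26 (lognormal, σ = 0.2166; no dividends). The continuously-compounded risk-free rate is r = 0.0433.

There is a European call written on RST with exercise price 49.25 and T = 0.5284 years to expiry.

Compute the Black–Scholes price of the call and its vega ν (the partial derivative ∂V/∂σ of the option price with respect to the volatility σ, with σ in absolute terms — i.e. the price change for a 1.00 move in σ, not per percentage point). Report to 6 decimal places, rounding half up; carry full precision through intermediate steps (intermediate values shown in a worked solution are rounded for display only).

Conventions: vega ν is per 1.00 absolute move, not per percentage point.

price = 11.489745
ν = 6.457151

σ√T = 0.2166·√0.5284 = 0.157449
d₁ = (ln(S/K) + (r+σ²/2)T) / (σ√T) = (ln(59.26/49.25) + (0.0433+0.2166²/2)·0.5284) / 0.157449 = (0.185025 + 0.035275) / 0.157449 = 1.399183
d₂ = d₁ − σ√T = 1.399183 − 0.157449 = 1.241734
e^{−rT} = 0.977380
N(d₁) = 0.919121,  N(d₂) = 0.892833
Call price V = S·N(d₁) − K·e^{−rT}·N(d₂) = 54.467110 − 42.977365 = 11.489745
φ(d₁) = (1/√(2π))·e^{−d₁²/2} = 0.149899
ν = S·φ(d₁)·√T = 6.457151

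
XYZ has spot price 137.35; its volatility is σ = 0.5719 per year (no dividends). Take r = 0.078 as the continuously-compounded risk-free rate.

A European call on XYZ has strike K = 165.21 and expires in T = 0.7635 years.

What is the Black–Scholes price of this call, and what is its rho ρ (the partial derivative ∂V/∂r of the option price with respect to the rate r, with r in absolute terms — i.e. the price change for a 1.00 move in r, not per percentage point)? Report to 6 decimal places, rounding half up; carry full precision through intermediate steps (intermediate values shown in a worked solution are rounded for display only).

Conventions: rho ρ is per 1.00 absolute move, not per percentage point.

price = 20.633040
ρ = 36.657168

σ√T = 0.5719·√0.7635 = 0.499718
d₁ = (ln(S/K) + (r+σ²/2)T) / (σ√T) = (ln(137.35/165.21) + (0.078+0.5719²/2)·0.7635) / 0.499718 = (-0.184685 + 0.184412) / 0.499718 = -0.000547
d₂ = d₁ − σ√T = -0.000547 − 0.499718 = -0.500264
e^{−rT} = 0.942186
N(d₁) = 0.499782,  N(d₂) = 0.308445
Call price V = S·N(d₁) − K·e^{−rT}·N(d₂) = 68.645048 − 48.012008 = 20.633040
ρ = K·T·e^{−rT}·N(d₂) = 36.657168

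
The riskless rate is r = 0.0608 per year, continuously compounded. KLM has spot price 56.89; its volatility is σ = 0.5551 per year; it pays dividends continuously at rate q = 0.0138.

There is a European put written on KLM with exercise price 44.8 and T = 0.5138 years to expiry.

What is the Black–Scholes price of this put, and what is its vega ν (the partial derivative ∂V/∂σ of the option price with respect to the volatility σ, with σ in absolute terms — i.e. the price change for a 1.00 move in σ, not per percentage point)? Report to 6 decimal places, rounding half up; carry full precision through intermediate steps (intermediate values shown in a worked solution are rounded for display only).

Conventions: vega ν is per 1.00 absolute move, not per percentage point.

price = 2.972840
ν = 11.159195

σ√T = 0.5551·√0.5138 = 0.397895
d₁ = (ln(S/K) + (r−q+σ²/2)T) / (σ√T) = (ln(56.89/44.8) + (0.0608−0.0138+0.5551²/2)·0.5138) / 0.397895 = (0.238911 + 0.103309) / 0.397895 = 0.860077
d₂ = d₁ − σ√T = 0.860077 − 0.397895 = 0.462182
e^{−rT} = 0.969244
e^{−qT} = 0.992935
N(−d₁) = 0.194873,  N(−d₂) = 0.321975
Put price V = K·e^{−rT}·N(−d₂) − S·e^{−qT}·N(−d₁) = 13.980853 − 11.008013 = 2.972840
φ(d₁) = (1/√(2π))·e^{−d₁²/2} = 0.275600
ν = S·e^{−qT}·φ(d₁)·√T = 11.159195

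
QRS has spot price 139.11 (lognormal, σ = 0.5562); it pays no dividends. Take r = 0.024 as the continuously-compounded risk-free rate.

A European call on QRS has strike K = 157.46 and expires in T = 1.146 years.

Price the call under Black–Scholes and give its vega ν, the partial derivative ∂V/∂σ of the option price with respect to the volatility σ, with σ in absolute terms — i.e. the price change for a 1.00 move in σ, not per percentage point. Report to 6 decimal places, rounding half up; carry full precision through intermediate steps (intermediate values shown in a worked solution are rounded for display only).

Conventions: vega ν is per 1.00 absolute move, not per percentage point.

σ√T = 0.5562·√1.146 = 0.595420
d₁ = (ln(S/K) + (r+σ²/2)T) / (σ√T) = (ln(139.11/157.46) + (0.024+0.5562²/2)·1.146) / 0.595420 = (-0.123906 + 0.204766) / 0.595420 = 0.135803
d₂ = d₁ − σ√T = 0.135803 − 0.595420 = -0.459617
e^{−rT} = 0.972871
N(d₁) = 0.554012,  N(d₂) = 0.322896
Call price V = S·N(d₁) − K·e^{−rT}·N(d₂) = 77.068549 − 49.463824 = 27.604725
φ(d₁) = (1/√(2π))·e^{−d₁²/2} = 0.395280
ν = S·φ(d₁)·√T = 58.864842

price = 27.604725
ν = 58.864842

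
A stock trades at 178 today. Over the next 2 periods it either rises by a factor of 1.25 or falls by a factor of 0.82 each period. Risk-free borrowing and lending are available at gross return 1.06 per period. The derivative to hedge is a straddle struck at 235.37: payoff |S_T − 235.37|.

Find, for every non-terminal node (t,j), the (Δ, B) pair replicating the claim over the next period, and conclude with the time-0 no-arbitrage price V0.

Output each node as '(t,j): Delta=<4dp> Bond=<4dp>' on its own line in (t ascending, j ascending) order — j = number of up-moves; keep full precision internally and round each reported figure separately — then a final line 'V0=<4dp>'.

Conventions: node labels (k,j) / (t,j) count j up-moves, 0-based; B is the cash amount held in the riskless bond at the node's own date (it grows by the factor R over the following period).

The replicating-portfolio and risk-neutral prices coincide; use p* = (1.06−0.82)/(1.25−0.82) = 0.5581 for the latter.
Payoffs at expiry: V(2,0)=115.6828, V(2,1)=52.9200, V(2,2)=42.7550
Node (1,0) S=145.9600: V=(p*·52.9200+(1−p*)·115.6828)/1.06=76.0872; Δ=(52.9200−115.6828)/(182.4500−119.6872)=-1.0000; B=V−Δ·S=222.0472
Node (1,1) S=222.5000: V=(p*·42.7550+(1−p*)·52.9200)/1.06=44.5722; Δ=(42.7550−52.9200)/(278.1250−182.4500)=-0.1062; B=V−Δ·S=68.2117
Node (0,0) S=178.0000: V=(p*·44.5722+(1−p*)·76.0872)/1.06=55.1862; Δ=(44.5722−76.0872)/(222.5000−145.9600)=-0.4117; B=V−Δ·S=128.4769
Sanity check at the root: Δ(0,0)·S0 + B(0,0) reproduces V0 = 55.1862.

(0,0): Delta=-0.4117 Bond=128.4769
(1,0): Delta=-1.0000 Bond=222.0472
(1,1): Delta=-0.1062 Bond=68.2117
V0=55.1862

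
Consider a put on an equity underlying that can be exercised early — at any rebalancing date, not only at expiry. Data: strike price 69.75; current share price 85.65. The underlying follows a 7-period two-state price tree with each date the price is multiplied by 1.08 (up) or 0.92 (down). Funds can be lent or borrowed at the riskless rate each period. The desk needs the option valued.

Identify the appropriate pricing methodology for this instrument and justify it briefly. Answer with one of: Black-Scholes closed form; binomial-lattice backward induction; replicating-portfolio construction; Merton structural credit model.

framework: binomial-lattice backward induction

Key observation: an American put (K = 69.75, S₀ = 85.65) on a 7-date tree has no closed form — the optimal stopping decision is embedded and must be resolved recursively from expiry.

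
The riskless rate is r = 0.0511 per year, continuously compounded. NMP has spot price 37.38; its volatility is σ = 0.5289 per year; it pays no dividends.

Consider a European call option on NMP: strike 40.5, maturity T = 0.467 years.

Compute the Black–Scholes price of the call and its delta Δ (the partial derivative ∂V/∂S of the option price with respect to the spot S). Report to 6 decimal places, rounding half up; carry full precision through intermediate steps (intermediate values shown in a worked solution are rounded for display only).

price = 4.499516
Δ = 0.509950

σ√T = 0.5289·√0.467 = 0.361436
d₁ = (ln(S/K) + (r+σ²/2)T) / (σ√T) = (ln(37.38/40.5) + (0.0511+0.5289²/2)·0.467) / 0.361436 = (-0.080166 + 0.089182) / 0.361436 = 0.024944
d₂ = d₁ − σ√T = 0.024944 − 0.361436 = -0.336492
e^{−rT} = 0.976419
N(d₁) = 0.509950,  N(d₂) = 0.368250
Call price V = S·N(d₁) − K·e^{−rT}·N(d₂) = 19.061939 − 14.562423 = 4.499516
Δ = N(d₁) = 0.509950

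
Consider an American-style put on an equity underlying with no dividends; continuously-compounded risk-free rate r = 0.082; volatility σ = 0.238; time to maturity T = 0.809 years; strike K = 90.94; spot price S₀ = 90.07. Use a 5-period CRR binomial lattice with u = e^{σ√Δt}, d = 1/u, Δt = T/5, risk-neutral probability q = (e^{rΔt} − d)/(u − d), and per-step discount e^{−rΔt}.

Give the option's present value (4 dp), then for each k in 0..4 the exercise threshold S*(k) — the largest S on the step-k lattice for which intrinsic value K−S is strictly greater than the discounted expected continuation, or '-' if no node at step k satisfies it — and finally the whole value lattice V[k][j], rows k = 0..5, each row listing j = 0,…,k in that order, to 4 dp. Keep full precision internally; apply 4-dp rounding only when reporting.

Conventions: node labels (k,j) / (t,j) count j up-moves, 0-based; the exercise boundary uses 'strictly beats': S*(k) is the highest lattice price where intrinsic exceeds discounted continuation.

Δt=0.16180  u=1.10047  d=0.90871  q=0.54573  discount=0.98682
step 5 (expiry): payoffs max(K−S,0) = 35.1320 23.3551 9.0929 0.0000 0.0000 0.0000
step 4: (k=4,j=0): S=61.4148, K−S=29.5252, hold=28.3266 ⇒ V=29.5252 exercise | (k=4,j=1): S=74.3749, K−S=16.5651, hold=15.3665 ⇒ V=16.5651 exercise | (k=4,j=2): S=90.0700, K−S=0.8700, hold=4.0761 ⇒ V=4.0761 continue | (k=4,j=3): S=109.0771, K−S=0.0000, hold=0.0000 ⇒ V=0.0000 continue | (k=4,j=4): S=132.0952, K−S=0.0000, hold=0.0000 ⇒ V=0.0000 continue  boundary S*=74.3749
step 3: (k=3,j=0): S=67.5849, K−S=23.3551, hold=22.1565 ⇒ V=23.3551 exercise | (k=3,j=1): S=81.8471, K−S=9.0929, hold=9.6209 ⇒ V=9.6209 continue | (k=3,j=2): S=99.1190, K−S=0.0000, hold=1.8272 ⇒ V=1.8272 continue | (k=3,j=3): S=120.0357, K−S=0.0000, hold=0.0000 ⇒ V=0.0000 continue  boundary S*=67.5849
step 2: (k=2,j=0): S=74.3749, K−S=16.5651, hold=15.6508 ⇒ V=16.5651 exercise | (k=2,j=1): S=90.0700, K−S=0.8700, hold=5.2969 ⇒ V=5.2969 continue | (k=2,j=2): S=109.0771, K−S=0.0000, hold=0.8191 ⇒ V=0.8191 continue  boundary S*=74.3749
step 1: (k=1,j=0): S=81.8471, K−S=9.0929, hold=10.2784 ⇒ V=10.2784 continue | (k=1,j=1): S=99.1190, K−S=0.0000, hold=2.8156 ⇒ V=2.8156 continue  boundary S*=-
step 0: (k=0,j=0): S=90.0700, K−S=0.8700, hold=6.1239 ⇒ V=6.1239 continue  boundary S*=-

price = 6.1239
boundary = - - 74.3749 67.5849 74.3749
tree:
6.1239
10.2784 2.8156
16.5651 5.2969 0.8191
23.3551 9.6209 1.8272 0.0000
29.5252 16.5651 4.0761 0.0000 0.0000
35.1320 23.3551 9.0929 0.0000 0.0000 0.0000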